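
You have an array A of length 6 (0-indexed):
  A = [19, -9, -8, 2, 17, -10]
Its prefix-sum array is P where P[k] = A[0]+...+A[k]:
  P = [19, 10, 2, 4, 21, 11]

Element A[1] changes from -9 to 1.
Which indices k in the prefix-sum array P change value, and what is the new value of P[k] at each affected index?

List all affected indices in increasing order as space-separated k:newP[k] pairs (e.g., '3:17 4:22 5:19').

Answer: 1:20 2:12 3:14 4:31 5:21

Derivation:
P[k] = A[0] + ... + A[k]
P[k] includes A[1] iff k >= 1
Affected indices: 1, 2, ..., 5; delta = 10
  P[1]: 10 + 10 = 20
  P[2]: 2 + 10 = 12
  P[3]: 4 + 10 = 14
  P[4]: 21 + 10 = 31
  P[5]: 11 + 10 = 21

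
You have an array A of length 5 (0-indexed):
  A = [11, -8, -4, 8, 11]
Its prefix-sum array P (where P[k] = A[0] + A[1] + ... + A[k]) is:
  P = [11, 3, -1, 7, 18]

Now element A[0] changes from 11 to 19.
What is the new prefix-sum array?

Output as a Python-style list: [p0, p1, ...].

Answer: [19, 11, 7, 15, 26]

Derivation:
Change: A[0] 11 -> 19, delta = 8
P[k] for k < 0: unchanged (A[0] not included)
P[k] for k >= 0: shift by delta = 8
  P[0] = 11 + 8 = 19
  P[1] = 3 + 8 = 11
  P[2] = -1 + 8 = 7
  P[3] = 7 + 8 = 15
  P[4] = 18 + 8 = 26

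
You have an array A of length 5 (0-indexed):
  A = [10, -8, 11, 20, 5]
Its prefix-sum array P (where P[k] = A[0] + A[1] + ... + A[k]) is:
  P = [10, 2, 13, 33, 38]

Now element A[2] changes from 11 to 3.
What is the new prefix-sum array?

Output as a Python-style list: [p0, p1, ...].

Change: A[2] 11 -> 3, delta = -8
P[k] for k < 2: unchanged (A[2] not included)
P[k] for k >= 2: shift by delta = -8
  P[0] = 10 + 0 = 10
  P[1] = 2 + 0 = 2
  P[2] = 13 + -8 = 5
  P[3] = 33 + -8 = 25
  P[4] = 38 + -8 = 30

Answer: [10, 2, 5, 25, 30]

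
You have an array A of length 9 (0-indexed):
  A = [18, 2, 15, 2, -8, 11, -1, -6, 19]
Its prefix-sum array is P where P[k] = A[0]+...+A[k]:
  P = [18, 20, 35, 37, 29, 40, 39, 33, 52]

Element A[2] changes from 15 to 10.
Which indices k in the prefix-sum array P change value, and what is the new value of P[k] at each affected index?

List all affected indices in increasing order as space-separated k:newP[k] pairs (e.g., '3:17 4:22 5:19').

P[k] = A[0] + ... + A[k]
P[k] includes A[2] iff k >= 2
Affected indices: 2, 3, ..., 8; delta = -5
  P[2]: 35 + -5 = 30
  P[3]: 37 + -5 = 32
  P[4]: 29 + -5 = 24
  P[5]: 40 + -5 = 35
  P[6]: 39 + -5 = 34
  P[7]: 33 + -5 = 28
  P[8]: 52 + -5 = 47

Answer: 2:30 3:32 4:24 5:35 6:34 7:28 8:47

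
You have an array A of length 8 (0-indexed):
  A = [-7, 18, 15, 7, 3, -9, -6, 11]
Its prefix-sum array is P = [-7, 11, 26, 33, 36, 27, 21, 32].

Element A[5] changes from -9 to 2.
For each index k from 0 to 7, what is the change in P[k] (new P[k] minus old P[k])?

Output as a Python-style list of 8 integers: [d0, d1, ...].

Answer: [0, 0, 0, 0, 0, 11, 11, 11]

Derivation:
Element change: A[5] -9 -> 2, delta = 11
For k < 5: P[k] unchanged, delta_P[k] = 0
For k >= 5: P[k] shifts by exactly 11
Delta array: [0, 0, 0, 0, 0, 11, 11, 11]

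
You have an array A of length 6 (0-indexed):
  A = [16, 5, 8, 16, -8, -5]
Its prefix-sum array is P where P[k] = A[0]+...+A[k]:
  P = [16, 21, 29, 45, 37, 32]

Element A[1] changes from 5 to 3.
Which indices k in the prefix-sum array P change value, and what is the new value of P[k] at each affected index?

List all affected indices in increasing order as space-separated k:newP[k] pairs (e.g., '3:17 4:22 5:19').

P[k] = A[0] + ... + A[k]
P[k] includes A[1] iff k >= 1
Affected indices: 1, 2, ..., 5; delta = -2
  P[1]: 21 + -2 = 19
  P[2]: 29 + -2 = 27
  P[3]: 45 + -2 = 43
  P[4]: 37 + -2 = 35
  P[5]: 32 + -2 = 30

Answer: 1:19 2:27 3:43 4:35 5:30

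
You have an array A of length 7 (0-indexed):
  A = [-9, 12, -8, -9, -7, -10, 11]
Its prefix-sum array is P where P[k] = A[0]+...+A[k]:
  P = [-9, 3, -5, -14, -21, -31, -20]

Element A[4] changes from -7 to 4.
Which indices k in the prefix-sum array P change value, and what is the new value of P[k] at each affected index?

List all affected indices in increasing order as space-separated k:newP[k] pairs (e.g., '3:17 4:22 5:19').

P[k] = A[0] + ... + A[k]
P[k] includes A[4] iff k >= 4
Affected indices: 4, 5, ..., 6; delta = 11
  P[4]: -21 + 11 = -10
  P[5]: -31 + 11 = -20
  P[6]: -20 + 11 = -9

Answer: 4:-10 5:-20 6:-9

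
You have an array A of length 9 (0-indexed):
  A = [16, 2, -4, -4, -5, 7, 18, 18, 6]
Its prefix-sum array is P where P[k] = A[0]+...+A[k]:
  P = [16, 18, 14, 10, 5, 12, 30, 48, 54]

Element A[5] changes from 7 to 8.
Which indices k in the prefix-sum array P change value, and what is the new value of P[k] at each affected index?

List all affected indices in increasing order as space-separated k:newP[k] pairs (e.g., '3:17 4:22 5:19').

P[k] = A[0] + ... + A[k]
P[k] includes A[5] iff k >= 5
Affected indices: 5, 6, ..., 8; delta = 1
  P[5]: 12 + 1 = 13
  P[6]: 30 + 1 = 31
  P[7]: 48 + 1 = 49
  P[8]: 54 + 1 = 55

Answer: 5:13 6:31 7:49 8:55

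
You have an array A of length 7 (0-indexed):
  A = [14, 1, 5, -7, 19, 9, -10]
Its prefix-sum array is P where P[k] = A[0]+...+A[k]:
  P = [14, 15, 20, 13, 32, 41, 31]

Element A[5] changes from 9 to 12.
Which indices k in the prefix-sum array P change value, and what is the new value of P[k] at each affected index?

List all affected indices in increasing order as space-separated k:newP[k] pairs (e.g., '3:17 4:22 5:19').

Answer: 5:44 6:34

Derivation:
P[k] = A[0] + ... + A[k]
P[k] includes A[5] iff k >= 5
Affected indices: 5, 6, ..., 6; delta = 3
  P[5]: 41 + 3 = 44
  P[6]: 31 + 3 = 34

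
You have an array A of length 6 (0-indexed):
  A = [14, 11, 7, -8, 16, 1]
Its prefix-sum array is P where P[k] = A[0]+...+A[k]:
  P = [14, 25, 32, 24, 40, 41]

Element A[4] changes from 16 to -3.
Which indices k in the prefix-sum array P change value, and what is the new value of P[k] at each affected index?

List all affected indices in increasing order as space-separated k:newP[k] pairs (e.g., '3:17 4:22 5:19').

Answer: 4:21 5:22

Derivation:
P[k] = A[0] + ... + A[k]
P[k] includes A[4] iff k >= 4
Affected indices: 4, 5, ..., 5; delta = -19
  P[4]: 40 + -19 = 21
  P[5]: 41 + -19 = 22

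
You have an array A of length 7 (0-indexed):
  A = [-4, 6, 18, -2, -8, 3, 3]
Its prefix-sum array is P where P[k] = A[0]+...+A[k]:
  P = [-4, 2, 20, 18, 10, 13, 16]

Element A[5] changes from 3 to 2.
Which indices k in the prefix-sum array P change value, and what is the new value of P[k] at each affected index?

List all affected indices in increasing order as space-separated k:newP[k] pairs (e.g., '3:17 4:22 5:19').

Answer: 5:12 6:15

Derivation:
P[k] = A[0] + ... + A[k]
P[k] includes A[5] iff k >= 5
Affected indices: 5, 6, ..., 6; delta = -1
  P[5]: 13 + -1 = 12
  P[6]: 16 + -1 = 15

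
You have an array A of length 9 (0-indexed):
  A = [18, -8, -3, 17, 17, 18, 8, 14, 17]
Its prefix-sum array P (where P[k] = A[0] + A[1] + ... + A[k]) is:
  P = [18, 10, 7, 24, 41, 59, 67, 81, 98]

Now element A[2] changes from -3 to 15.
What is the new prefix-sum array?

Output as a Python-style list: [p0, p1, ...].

Change: A[2] -3 -> 15, delta = 18
P[k] for k < 2: unchanged (A[2] not included)
P[k] for k >= 2: shift by delta = 18
  P[0] = 18 + 0 = 18
  P[1] = 10 + 0 = 10
  P[2] = 7 + 18 = 25
  P[3] = 24 + 18 = 42
  P[4] = 41 + 18 = 59
  P[5] = 59 + 18 = 77
  P[6] = 67 + 18 = 85
  P[7] = 81 + 18 = 99
  P[8] = 98 + 18 = 116

Answer: [18, 10, 25, 42, 59, 77, 85, 99, 116]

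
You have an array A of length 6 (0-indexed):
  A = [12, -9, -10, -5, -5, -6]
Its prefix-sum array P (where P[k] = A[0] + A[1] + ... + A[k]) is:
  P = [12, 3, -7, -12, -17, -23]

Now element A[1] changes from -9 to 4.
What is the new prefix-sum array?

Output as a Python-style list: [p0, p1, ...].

Answer: [12, 16, 6, 1, -4, -10]

Derivation:
Change: A[1] -9 -> 4, delta = 13
P[k] for k < 1: unchanged (A[1] not included)
P[k] for k >= 1: shift by delta = 13
  P[0] = 12 + 0 = 12
  P[1] = 3 + 13 = 16
  P[2] = -7 + 13 = 6
  P[3] = -12 + 13 = 1
  P[4] = -17 + 13 = -4
  P[5] = -23 + 13 = -10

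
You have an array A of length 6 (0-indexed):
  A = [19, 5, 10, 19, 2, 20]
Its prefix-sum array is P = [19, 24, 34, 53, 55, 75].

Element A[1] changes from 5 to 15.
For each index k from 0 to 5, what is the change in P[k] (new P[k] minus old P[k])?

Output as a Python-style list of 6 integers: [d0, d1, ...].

Answer: [0, 10, 10, 10, 10, 10]

Derivation:
Element change: A[1] 5 -> 15, delta = 10
For k < 1: P[k] unchanged, delta_P[k] = 0
For k >= 1: P[k] shifts by exactly 10
Delta array: [0, 10, 10, 10, 10, 10]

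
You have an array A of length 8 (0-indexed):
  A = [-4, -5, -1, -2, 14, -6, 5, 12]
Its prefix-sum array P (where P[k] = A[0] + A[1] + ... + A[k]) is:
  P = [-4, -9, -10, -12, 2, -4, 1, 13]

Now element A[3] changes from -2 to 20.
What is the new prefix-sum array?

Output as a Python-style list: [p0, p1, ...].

Change: A[3] -2 -> 20, delta = 22
P[k] for k < 3: unchanged (A[3] not included)
P[k] for k >= 3: shift by delta = 22
  P[0] = -4 + 0 = -4
  P[1] = -9 + 0 = -9
  P[2] = -10 + 0 = -10
  P[3] = -12 + 22 = 10
  P[4] = 2 + 22 = 24
  P[5] = -4 + 22 = 18
  P[6] = 1 + 22 = 23
  P[7] = 13 + 22 = 35

Answer: [-4, -9, -10, 10, 24, 18, 23, 35]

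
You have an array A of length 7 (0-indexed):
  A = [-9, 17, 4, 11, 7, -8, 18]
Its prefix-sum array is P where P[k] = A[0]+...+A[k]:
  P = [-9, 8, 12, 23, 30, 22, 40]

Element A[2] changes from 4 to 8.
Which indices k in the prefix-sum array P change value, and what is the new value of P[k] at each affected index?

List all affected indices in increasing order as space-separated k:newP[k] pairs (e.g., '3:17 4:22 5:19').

P[k] = A[0] + ... + A[k]
P[k] includes A[2] iff k >= 2
Affected indices: 2, 3, ..., 6; delta = 4
  P[2]: 12 + 4 = 16
  P[3]: 23 + 4 = 27
  P[4]: 30 + 4 = 34
  P[5]: 22 + 4 = 26
  P[6]: 40 + 4 = 44

Answer: 2:16 3:27 4:34 5:26 6:44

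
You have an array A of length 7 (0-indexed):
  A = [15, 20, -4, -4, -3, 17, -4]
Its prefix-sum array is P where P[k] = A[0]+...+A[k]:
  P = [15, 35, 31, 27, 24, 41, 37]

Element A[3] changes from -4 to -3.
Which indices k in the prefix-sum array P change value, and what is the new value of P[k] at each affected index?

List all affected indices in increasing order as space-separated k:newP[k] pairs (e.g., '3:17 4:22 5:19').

P[k] = A[0] + ... + A[k]
P[k] includes A[3] iff k >= 3
Affected indices: 3, 4, ..., 6; delta = 1
  P[3]: 27 + 1 = 28
  P[4]: 24 + 1 = 25
  P[5]: 41 + 1 = 42
  P[6]: 37 + 1 = 38

Answer: 3:28 4:25 5:42 6:38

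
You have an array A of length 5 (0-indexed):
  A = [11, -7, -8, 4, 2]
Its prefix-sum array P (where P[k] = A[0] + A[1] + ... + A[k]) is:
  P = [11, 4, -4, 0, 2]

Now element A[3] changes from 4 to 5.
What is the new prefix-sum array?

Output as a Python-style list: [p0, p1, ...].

Change: A[3] 4 -> 5, delta = 1
P[k] for k < 3: unchanged (A[3] not included)
P[k] for k >= 3: shift by delta = 1
  P[0] = 11 + 0 = 11
  P[1] = 4 + 0 = 4
  P[2] = -4 + 0 = -4
  P[3] = 0 + 1 = 1
  P[4] = 2 + 1 = 3

Answer: [11, 4, -4, 1, 3]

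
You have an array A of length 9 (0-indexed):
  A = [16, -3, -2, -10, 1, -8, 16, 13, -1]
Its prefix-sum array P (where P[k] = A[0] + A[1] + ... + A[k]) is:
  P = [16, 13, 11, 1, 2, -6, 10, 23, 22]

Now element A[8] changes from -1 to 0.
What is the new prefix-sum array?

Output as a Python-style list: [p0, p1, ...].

Answer: [16, 13, 11, 1, 2, -6, 10, 23, 23]

Derivation:
Change: A[8] -1 -> 0, delta = 1
P[k] for k < 8: unchanged (A[8] not included)
P[k] for k >= 8: shift by delta = 1
  P[0] = 16 + 0 = 16
  P[1] = 13 + 0 = 13
  P[2] = 11 + 0 = 11
  P[3] = 1 + 0 = 1
  P[4] = 2 + 0 = 2
  P[5] = -6 + 0 = -6
  P[6] = 10 + 0 = 10
  P[7] = 23 + 0 = 23
  P[8] = 22 + 1 = 23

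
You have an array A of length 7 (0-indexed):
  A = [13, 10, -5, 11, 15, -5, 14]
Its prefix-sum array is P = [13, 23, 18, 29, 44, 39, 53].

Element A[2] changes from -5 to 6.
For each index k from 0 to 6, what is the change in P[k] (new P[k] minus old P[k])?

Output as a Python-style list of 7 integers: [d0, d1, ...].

Answer: [0, 0, 11, 11, 11, 11, 11]

Derivation:
Element change: A[2] -5 -> 6, delta = 11
For k < 2: P[k] unchanged, delta_P[k] = 0
For k >= 2: P[k] shifts by exactly 11
Delta array: [0, 0, 11, 11, 11, 11, 11]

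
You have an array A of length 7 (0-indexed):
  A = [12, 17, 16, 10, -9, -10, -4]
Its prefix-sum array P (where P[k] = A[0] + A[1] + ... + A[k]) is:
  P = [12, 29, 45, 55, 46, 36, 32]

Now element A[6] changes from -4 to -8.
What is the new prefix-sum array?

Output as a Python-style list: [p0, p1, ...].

Answer: [12, 29, 45, 55, 46, 36, 28]

Derivation:
Change: A[6] -4 -> -8, delta = -4
P[k] for k < 6: unchanged (A[6] not included)
P[k] for k >= 6: shift by delta = -4
  P[0] = 12 + 0 = 12
  P[1] = 29 + 0 = 29
  P[2] = 45 + 0 = 45
  P[3] = 55 + 0 = 55
  P[4] = 46 + 0 = 46
  P[5] = 36 + 0 = 36
  P[6] = 32 + -4 = 28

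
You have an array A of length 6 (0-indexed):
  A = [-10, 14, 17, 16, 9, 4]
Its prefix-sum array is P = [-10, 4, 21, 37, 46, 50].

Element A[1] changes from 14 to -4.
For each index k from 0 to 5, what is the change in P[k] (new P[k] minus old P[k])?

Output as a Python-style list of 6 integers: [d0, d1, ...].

Element change: A[1] 14 -> -4, delta = -18
For k < 1: P[k] unchanged, delta_P[k] = 0
For k >= 1: P[k] shifts by exactly -18
Delta array: [0, -18, -18, -18, -18, -18]

Answer: [0, -18, -18, -18, -18, -18]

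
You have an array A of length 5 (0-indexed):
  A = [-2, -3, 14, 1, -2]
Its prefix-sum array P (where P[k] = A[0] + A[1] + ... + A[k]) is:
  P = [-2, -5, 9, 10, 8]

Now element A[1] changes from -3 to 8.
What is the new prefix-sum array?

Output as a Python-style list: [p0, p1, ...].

Change: A[1] -3 -> 8, delta = 11
P[k] for k < 1: unchanged (A[1] not included)
P[k] for k >= 1: shift by delta = 11
  P[0] = -2 + 0 = -2
  P[1] = -5 + 11 = 6
  P[2] = 9 + 11 = 20
  P[3] = 10 + 11 = 21
  P[4] = 8 + 11 = 19

Answer: [-2, 6, 20, 21, 19]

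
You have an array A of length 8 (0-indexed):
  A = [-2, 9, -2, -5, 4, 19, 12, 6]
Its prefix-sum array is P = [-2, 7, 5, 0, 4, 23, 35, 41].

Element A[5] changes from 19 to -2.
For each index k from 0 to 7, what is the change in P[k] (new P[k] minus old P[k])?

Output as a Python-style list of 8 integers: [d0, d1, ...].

Answer: [0, 0, 0, 0, 0, -21, -21, -21]

Derivation:
Element change: A[5] 19 -> -2, delta = -21
For k < 5: P[k] unchanged, delta_P[k] = 0
For k >= 5: P[k] shifts by exactly -21
Delta array: [0, 0, 0, 0, 0, -21, -21, -21]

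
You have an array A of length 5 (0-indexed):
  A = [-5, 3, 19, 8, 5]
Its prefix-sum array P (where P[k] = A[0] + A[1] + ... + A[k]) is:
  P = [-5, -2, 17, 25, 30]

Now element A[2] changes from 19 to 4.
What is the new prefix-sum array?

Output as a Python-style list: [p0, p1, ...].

Answer: [-5, -2, 2, 10, 15]

Derivation:
Change: A[2] 19 -> 4, delta = -15
P[k] for k < 2: unchanged (A[2] not included)
P[k] for k >= 2: shift by delta = -15
  P[0] = -5 + 0 = -5
  P[1] = -2 + 0 = -2
  P[2] = 17 + -15 = 2
  P[3] = 25 + -15 = 10
  P[4] = 30 + -15 = 15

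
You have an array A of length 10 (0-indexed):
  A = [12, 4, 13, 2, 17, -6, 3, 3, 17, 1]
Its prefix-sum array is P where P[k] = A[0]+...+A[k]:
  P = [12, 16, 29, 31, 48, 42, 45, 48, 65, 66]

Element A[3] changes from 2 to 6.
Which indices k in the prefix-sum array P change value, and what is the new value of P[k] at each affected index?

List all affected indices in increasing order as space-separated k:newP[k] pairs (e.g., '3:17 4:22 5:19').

P[k] = A[0] + ... + A[k]
P[k] includes A[3] iff k >= 3
Affected indices: 3, 4, ..., 9; delta = 4
  P[3]: 31 + 4 = 35
  P[4]: 48 + 4 = 52
  P[5]: 42 + 4 = 46
  P[6]: 45 + 4 = 49
  P[7]: 48 + 4 = 52
  P[8]: 65 + 4 = 69
  P[9]: 66 + 4 = 70

Answer: 3:35 4:52 5:46 6:49 7:52 8:69 9:70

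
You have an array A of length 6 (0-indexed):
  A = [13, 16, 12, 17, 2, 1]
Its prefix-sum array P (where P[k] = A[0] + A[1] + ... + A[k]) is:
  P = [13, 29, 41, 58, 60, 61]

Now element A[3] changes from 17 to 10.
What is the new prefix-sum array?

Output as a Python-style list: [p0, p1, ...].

Change: A[3] 17 -> 10, delta = -7
P[k] for k < 3: unchanged (A[3] not included)
P[k] for k >= 3: shift by delta = -7
  P[0] = 13 + 0 = 13
  P[1] = 29 + 0 = 29
  P[2] = 41 + 0 = 41
  P[3] = 58 + -7 = 51
  P[4] = 60 + -7 = 53
  P[5] = 61 + -7 = 54

Answer: [13, 29, 41, 51, 53, 54]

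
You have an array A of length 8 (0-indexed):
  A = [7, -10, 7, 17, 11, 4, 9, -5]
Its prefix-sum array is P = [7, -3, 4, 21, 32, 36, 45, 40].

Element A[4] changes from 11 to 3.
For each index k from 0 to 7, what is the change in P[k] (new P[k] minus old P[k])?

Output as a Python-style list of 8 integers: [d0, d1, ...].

Element change: A[4] 11 -> 3, delta = -8
For k < 4: P[k] unchanged, delta_P[k] = 0
For k >= 4: P[k] shifts by exactly -8
Delta array: [0, 0, 0, 0, -8, -8, -8, -8]

Answer: [0, 0, 0, 0, -8, -8, -8, -8]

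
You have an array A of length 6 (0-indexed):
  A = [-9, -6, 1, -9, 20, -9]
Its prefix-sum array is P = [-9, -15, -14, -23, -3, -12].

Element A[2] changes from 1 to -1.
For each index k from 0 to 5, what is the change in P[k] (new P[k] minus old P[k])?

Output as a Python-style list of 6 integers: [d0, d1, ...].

Element change: A[2] 1 -> -1, delta = -2
For k < 2: P[k] unchanged, delta_P[k] = 0
For k >= 2: P[k] shifts by exactly -2
Delta array: [0, 0, -2, -2, -2, -2]

Answer: [0, 0, -2, -2, -2, -2]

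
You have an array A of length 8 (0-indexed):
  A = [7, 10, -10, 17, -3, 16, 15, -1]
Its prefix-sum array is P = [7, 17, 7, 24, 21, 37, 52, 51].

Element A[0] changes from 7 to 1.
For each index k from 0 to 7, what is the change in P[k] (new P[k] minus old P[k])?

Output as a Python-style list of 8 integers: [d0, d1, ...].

Answer: [-6, -6, -6, -6, -6, -6, -6, -6]

Derivation:
Element change: A[0] 7 -> 1, delta = -6
For k < 0: P[k] unchanged, delta_P[k] = 0
For k >= 0: P[k] shifts by exactly -6
Delta array: [-6, -6, -6, -6, -6, -6, -6, -6]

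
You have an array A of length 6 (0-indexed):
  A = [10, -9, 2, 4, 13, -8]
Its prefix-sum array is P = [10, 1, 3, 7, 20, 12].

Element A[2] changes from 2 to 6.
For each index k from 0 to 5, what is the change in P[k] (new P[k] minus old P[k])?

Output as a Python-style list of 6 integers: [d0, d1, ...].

Answer: [0, 0, 4, 4, 4, 4]

Derivation:
Element change: A[2] 2 -> 6, delta = 4
For k < 2: P[k] unchanged, delta_P[k] = 0
For k >= 2: P[k] shifts by exactly 4
Delta array: [0, 0, 4, 4, 4, 4]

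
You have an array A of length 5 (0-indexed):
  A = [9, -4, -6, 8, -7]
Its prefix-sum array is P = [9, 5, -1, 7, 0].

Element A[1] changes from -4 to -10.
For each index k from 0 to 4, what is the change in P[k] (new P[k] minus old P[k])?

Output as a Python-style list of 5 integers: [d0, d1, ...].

Answer: [0, -6, -6, -6, -6]

Derivation:
Element change: A[1] -4 -> -10, delta = -6
For k < 1: P[k] unchanged, delta_P[k] = 0
For k >= 1: P[k] shifts by exactly -6
Delta array: [0, -6, -6, -6, -6]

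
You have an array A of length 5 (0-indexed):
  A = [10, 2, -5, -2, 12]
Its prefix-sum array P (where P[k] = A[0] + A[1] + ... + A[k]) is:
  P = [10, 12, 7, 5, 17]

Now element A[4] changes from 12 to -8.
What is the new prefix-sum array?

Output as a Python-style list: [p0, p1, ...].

Change: A[4] 12 -> -8, delta = -20
P[k] for k < 4: unchanged (A[4] not included)
P[k] for k >= 4: shift by delta = -20
  P[0] = 10 + 0 = 10
  P[1] = 12 + 0 = 12
  P[2] = 7 + 0 = 7
  P[3] = 5 + 0 = 5
  P[4] = 17 + -20 = -3

Answer: [10, 12, 7, 5, -3]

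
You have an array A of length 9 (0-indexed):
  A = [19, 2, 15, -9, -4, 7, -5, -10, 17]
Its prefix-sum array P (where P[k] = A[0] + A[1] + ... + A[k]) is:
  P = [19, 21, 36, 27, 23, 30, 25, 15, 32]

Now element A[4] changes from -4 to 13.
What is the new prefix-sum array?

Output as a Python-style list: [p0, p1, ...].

Answer: [19, 21, 36, 27, 40, 47, 42, 32, 49]

Derivation:
Change: A[4] -4 -> 13, delta = 17
P[k] for k < 4: unchanged (A[4] not included)
P[k] for k >= 4: shift by delta = 17
  P[0] = 19 + 0 = 19
  P[1] = 21 + 0 = 21
  P[2] = 36 + 0 = 36
  P[3] = 27 + 0 = 27
  P[4] = 23 + 17 = 40
  P[5] = 30 + 17 = 47
  P[6] = 25 + 17 = 42
  P[7] = 15 + 17 = 32
  P[8] = 32 + 17 = 49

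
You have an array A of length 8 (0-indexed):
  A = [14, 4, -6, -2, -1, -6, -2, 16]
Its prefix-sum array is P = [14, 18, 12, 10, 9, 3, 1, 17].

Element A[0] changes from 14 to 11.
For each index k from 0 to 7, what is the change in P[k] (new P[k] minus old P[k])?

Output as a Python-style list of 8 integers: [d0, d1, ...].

Element change: A[0] 14 -> 11, delta = -3
For k < 0: P[k] unchanged, delta_P[k] = 0
For k >= 0: P[k] shifts by exactly -3
Delta array: [-3, -3, -3, -3, -3, -3, -3, -3]

Answer: [-3, -3, -3, -3, -3, -3, -3, -3]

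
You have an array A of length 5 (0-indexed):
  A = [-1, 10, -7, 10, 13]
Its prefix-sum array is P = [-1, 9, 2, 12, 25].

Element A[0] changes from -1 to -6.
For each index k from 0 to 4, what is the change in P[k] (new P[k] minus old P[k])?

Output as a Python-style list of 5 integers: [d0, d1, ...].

Element change: A[0] -1 -> -6, delta = -5
For k < 0: P[k] unchanged, delta_P[k] = 0
For k >= 0: P[k] shifts by exactly -5
Delta array: [-5, -5, -5, -5, -5]

Answer: [-5, -5, -5, -5, -5]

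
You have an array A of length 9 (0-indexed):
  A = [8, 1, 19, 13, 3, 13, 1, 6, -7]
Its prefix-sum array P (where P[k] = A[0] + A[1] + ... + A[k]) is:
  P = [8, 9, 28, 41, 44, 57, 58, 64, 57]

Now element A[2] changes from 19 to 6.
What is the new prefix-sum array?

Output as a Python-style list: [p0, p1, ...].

Answer: [8, 9, 15, 28, 31, 44, 45, 51, 44]

Derivation:
Change: A[2] 19 -> 6, delta = -13
P[k] for k < 2: unchanged (A[2] not included)
P[k] for k >= 2: shift by delta = -13
  P[0] = 8 + 0 = 8
  P[1] = 9 + 0 = 9
  P[2] = 28 + -13 = 15
  P[3] = 41 + -13 = 28
  P[4] = 44 + -13 = 31
  P[5] = 57 + -13 = 44
  P[6] = 58 + -13 = 45
  P[7] = 64 + -13 = 51
  P[8] = 57 + -13 = 44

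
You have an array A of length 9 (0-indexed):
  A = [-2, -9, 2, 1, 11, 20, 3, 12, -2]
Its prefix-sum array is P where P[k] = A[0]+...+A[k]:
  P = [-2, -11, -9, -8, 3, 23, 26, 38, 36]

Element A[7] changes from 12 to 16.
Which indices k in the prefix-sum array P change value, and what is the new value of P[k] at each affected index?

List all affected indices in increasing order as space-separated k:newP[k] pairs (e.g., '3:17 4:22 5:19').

P[k] = A[0] + ... + A[k]
P[k] includes A[7] iff k >= 7
Affected indices: 7, 8, ..., 8; delta = 4
  P[7]: 38 + 4 = 42
  P[8]: 36 + 4 = 40

Answer: 7:42 8:40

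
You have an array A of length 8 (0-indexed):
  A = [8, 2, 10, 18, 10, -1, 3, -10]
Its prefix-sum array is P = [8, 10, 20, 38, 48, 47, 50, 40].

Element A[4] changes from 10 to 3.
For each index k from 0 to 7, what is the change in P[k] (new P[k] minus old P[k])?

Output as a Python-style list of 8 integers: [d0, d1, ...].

Answer: [0, 0, 0, 0, -7, -7, -7, -7]

Derivation:
Element change: A[4] 10 -> 3, delta = -7
For k < 4: P[k] unchanged, delta_P[k] = 0
For k >= 4: P[k] shifts by exactly -7
Delta array: [0, 0, 0, 0, -7, -7, -7, -7]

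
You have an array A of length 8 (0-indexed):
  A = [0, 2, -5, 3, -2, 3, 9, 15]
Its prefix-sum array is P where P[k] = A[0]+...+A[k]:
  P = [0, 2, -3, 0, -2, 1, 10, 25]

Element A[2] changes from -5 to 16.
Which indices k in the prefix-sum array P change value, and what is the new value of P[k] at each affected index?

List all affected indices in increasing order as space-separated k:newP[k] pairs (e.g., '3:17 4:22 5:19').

Answer: 2:18 3:21 4:19 5:22 6:31 7:46

Derivation:
P[k] = A[0] + ... + A[k]
P[k] includes A[2] iff k >= 2
Affected indices: 2, 3, ..., 7; delta = 21
  P[2]: -3 + 21 = 18
  P[3]: 0 + 21 = 21
  P[4]: -2 + 21 = 19
  P[5]: 1 + 21 = 22
  P[6]: 10 + 21 = 31
  P[7]: 25 + 21 = 46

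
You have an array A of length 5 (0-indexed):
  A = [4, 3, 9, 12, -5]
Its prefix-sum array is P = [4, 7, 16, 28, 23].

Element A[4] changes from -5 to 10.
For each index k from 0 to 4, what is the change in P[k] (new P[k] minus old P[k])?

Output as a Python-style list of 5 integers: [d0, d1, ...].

Answer: [0, 0, 0, 0, 15]

Derivation:
Element change: A[4] -5 -> 10, delta = 15
For k < 4: P[k] unchanged, delta_P[k] = 0
For k >= 4: P[k] shifts by exactly 15
Delta array: [0, 0, 0, 0, 15]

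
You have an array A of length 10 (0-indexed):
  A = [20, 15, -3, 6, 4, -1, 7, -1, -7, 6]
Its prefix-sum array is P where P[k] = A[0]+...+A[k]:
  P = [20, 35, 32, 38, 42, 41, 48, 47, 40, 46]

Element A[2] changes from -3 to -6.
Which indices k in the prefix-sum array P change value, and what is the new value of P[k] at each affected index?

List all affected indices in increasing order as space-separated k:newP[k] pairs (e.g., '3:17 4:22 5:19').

P[k] = A[0] + ... + A[k]
P[k] includes A[2] iff k >= 2
Affected indices: 2, 3, ..., 9; delta = -3
  P[2]: 32 + -3 = 29
  P[3]: 38 + -3 = 35
  P[4]: 42 + -3 = 39
  P[5]: 41 + -3 = 38
  P[6]: 48 + -3 = 45
  P[7]: 47 + -3 = 44
  P[8]: 40 + -3 = 37
  P[9]: 46 + -3 = 43

Answer: 2:29 3:35 4:39 5:38 6:45 7:44 8:37 9:43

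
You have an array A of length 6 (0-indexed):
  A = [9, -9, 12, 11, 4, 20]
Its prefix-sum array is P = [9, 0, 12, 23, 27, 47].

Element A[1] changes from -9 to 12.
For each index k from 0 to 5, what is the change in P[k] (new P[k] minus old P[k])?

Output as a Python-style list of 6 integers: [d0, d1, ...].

Element change: A[1] -9 -> 12, delta = 21
For k < 1: P[k] unchanged, delta_P[k] = 0
For k >= 1: P[k] shifts by exactly 21
Delta array: [0, 21, 21, 21, 21, 21]

Answer: [0, 21, 21, 21, 21, 21]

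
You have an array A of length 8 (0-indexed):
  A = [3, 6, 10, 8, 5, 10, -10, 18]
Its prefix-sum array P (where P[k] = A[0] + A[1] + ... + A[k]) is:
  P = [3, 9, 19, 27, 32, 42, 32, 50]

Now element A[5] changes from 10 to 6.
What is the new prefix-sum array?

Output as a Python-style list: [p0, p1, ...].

Answer: [3, 9, 19, 27, 32, 38, 28, 46]

Derivation:
Change: A[5] 10 -> 6, delta = -4
P[k] for k < 5: unchanged (A[5] not included)
P[k] for k >= 5: shift by delta = -4
  P[0] = 3 + 0 = 3
  P[1] = 9 + 0 = 9
  P[2] = 19 + 0 = 19
  P[3] = 27 + 0 = 27
  P[4] = 32 + 0 = 32
  P[5] = 42 + -4 = 38
  P[6] = 32 + -4 = 28
  P[7] = 50 + -4 = 46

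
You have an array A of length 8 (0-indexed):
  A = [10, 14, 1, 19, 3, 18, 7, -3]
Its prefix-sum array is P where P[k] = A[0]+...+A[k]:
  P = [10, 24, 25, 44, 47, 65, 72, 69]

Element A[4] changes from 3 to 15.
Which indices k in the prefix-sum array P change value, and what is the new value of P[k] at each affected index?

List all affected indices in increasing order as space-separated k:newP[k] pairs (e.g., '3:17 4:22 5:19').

P[k] = A[0] + ... + A[k]
P[k] includes A[4] iff k >= 4
Affected indices: 4, 5, ..., 7; delta = 12
  P[4]: 47 + 12 = 59
  P[5]: 65 + 12 = 77
  P[6]: 72 + 12 = 84
  P[7]: 69 + 12 = 81

Answer: 4:59 5:77 6:84 7:81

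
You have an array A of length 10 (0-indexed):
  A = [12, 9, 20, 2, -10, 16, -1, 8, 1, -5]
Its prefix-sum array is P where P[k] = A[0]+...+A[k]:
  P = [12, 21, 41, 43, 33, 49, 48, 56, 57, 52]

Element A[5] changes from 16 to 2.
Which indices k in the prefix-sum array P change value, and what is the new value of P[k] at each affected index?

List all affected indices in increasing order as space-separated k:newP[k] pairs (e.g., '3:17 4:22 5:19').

P[k] = A[0] + ... + A[k]
P[k] includes A[5] iff k >= 5
Affected indices: 5, 6, ..., 9; delta = -14
  P[5]: 49 + -14 = 35
  P[6]: 48 + -14 = 34
  P[7]: 56 + -14 = 42
  P[8]: 57 + -14 = 43
  P[9]: 52 + -14 = 38

Answer: 5:35 6:34 7:42 8:43 9:38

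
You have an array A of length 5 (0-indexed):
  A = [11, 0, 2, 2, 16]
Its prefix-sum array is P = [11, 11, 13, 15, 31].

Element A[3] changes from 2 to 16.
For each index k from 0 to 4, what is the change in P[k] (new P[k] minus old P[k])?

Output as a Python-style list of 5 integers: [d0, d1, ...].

Answer: [0, 0, 0, 14, 14]

Derivation:
Element change: A[3] 2 -> 16, delta = 14
For k < 3: P[k] unchanged, delta_P[k] = 0
For k >= 3: P[k] shifts by exactly 14
Delta array: [0, 0, 0, 14, 14]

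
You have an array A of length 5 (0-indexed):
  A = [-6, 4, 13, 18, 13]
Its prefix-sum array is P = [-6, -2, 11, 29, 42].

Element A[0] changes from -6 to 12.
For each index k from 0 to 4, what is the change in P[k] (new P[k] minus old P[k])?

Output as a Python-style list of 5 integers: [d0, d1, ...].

Element change: A[0] -6 -> 12, delta = 18
For k < 0: P[k] unchanged, delta_P[k] = 0
For k >= 0: P[k] shifts by exactly 18
Delta array: [18, 18, 18, 18, 18]

Answer: [18, 18, 18, 18, 18]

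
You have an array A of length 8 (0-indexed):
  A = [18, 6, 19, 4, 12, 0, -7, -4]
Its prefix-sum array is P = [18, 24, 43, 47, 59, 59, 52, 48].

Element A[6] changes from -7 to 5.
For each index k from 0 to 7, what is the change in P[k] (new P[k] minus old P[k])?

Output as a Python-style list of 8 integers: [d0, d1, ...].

Element change: A[6] -7 -> 5, delta = 12
For k < 6: P[k] unchanged, delta_P[k] = 0
For k >= 6: P[k] shifts by exactly 12
Delta array: [0, 0, 0, 0, 0, 0, 12, 12]

Answer: [0, 0, 0, 0, 0, 0, 12, 12]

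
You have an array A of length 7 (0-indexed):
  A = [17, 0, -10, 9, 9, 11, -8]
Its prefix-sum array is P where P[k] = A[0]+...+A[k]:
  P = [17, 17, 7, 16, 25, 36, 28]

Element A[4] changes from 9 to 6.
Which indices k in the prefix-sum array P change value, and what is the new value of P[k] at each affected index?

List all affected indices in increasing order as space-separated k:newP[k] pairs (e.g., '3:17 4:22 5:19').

Answer: 4:22 5:33 6:25

Derivation:
P[k] = A[0] + ... + A[k]
P[k] includes A[4] iff k >= 4
Affected indices: 4, 5, ..., 6; delta = -3
  P[4]: 25 + -3 = 22
  P[5]: 36 + -3 = 33
  P[6]: 28 + -3 = 25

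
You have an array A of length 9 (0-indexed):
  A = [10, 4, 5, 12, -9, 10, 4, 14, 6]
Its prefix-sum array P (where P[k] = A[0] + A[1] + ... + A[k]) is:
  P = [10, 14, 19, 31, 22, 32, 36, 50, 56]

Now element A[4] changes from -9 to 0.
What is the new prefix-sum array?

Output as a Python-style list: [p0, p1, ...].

Answer: [10, 14, 19, 31, 31, 41, 45, 59, 65]

Derivation:
Change: A[4] -9 -> 0, delta = 9
P[k] for k < 4: unchanged (A[4] not included)
P[k] for k >= 4: shift by delta = 9
  P[0] = 10 + 0 = 10
  P[1] = 14 + 0 = 14
  P[2] = 19 + 0 = 19
  P[3] = 31 + 0 = 31
  P[4] = 22 + 9 = 31
  P[5] = 32 + 9 = 41
  P[6] = 36 + 9 = 45
  P[7] = 50 + 9 = 59
  P[8] = 56 + 9 = 65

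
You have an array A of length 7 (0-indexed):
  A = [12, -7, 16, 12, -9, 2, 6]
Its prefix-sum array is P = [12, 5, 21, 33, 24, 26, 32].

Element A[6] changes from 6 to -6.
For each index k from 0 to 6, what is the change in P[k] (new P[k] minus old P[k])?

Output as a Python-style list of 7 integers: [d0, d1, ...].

Answer: [0, 0, 0, 0, 0, 0, -12]

Derivation:
Element change: A[6] 6 -> -6, delta = -12
For k < 6: P[k] unchanged, delta_P[k] = 0
For k >= 6: P[k] shifts by exactly -12
Delta array: [0, 0, 0, 0, 0, 0, -12]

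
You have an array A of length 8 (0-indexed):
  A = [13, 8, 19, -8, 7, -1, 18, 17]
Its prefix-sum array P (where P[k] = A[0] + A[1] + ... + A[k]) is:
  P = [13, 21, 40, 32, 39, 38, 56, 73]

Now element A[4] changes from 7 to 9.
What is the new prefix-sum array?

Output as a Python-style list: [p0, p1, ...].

Answer: [13, 21, 40, 32, 41, 40, 58, 75]

Derivation:
Change: A[4] 7 -> 9, delta = 2
P[k] for k < 4: unchanged (A[4] not included)
P[k] for k >= 4: shift by delta = 2
  P[0] = 13 + 0 = 13
  P[1] = 21 + 0 = 21
  P[2] = 40 + 0 = 40
  P[3] = 32 + 0 = 32
  P[4] = 39 + 2 = 41
  P[5] = 38 + 2 = 40
  P[6] = 56 + 2 = 58
  P[7] = 73 + 2 = 75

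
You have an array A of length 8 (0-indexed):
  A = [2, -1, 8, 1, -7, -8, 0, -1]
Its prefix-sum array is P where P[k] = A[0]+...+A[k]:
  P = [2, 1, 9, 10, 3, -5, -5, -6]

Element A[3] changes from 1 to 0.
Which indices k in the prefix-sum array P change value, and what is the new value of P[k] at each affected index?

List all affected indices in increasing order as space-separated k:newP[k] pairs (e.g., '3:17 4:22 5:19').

Answer: 3:9 4:2 5:-6 6:-6 7:-7

Derivation:
P[k] = A[0] + ... + A[k]
P[k] includes A[3] iff k >= 3
Affected indices: 3, 4, ..., 7; delta = -1
  P[3]: 10 + -1 = 9
  P[4]: 3 + -1 = 2
  P[5]: -5 + -1 = -6
  P[6]: -5 + -1 = -6
  P[7]: -6 + -1 = -7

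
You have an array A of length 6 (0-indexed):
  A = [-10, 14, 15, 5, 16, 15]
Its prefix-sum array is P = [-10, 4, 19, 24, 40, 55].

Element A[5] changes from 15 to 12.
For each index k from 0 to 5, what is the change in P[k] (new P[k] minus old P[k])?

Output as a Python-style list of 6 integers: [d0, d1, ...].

Answer: [0, 0, 0, 0, 0, -3]

Derivation:
Element change: A[5] 15 -> 12, delta = -3
For k < 5: P[k] unchanged, delta_P[k] = 0
For k >= 5: P[k] shifts by exactly -3
Delta array: [0, 0, 0, 0, 0, -3]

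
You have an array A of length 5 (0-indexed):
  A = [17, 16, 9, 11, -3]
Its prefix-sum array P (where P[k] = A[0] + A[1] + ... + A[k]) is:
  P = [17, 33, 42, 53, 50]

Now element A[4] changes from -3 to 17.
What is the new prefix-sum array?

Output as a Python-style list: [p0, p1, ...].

Change: A[4] -3 -> 17, delta = 20
P[k] for k < 4: unchanged (A[4] not included)
P[k] for k >= 4: shift by delta = 20
  P[0] = 17 + 0 = 17
  P[1] = 33 + 0 = 33
  P[2] = 42 + 0 = 42
  P[3] = 53 + 0 = 53
  P[4] = 50 + 20 = 70

Answer: [17, 33, 42, 53, 70]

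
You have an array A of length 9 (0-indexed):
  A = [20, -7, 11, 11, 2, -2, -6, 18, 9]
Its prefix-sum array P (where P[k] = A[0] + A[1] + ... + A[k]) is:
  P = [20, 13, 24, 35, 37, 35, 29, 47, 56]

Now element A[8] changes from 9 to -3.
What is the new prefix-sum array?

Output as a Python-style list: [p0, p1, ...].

Change: A[8] 9 -> -3, delta = -12
P[k] for k < 8: unchanged (A[8] not included)
P[k] for k >= 8: shift by delta = -12
  P[0] = 20 + 0 = 20
  P[1] = 13 + 0 = 13
  P[2] = 24 + 0 = 24
  P[3] = 35 + 0 = 35
  P[4] = 37 + 0 = 37
  P[5] = 35 + 0 = 35
  P[6] = 29 + 0 = 29
  P[7] = 47 + 0 = 47
  P[8] = 56 + -12 = 44

Answer: [20, 13, 24, 35, 37, 35, 29, 47, 44]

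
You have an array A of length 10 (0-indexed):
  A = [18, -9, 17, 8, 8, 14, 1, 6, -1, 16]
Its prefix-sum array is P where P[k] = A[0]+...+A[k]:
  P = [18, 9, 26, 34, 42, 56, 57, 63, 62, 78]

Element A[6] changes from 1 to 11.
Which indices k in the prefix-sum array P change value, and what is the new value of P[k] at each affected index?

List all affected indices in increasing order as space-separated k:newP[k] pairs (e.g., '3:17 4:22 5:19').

P[k] = A[0] + ... + A[k]
P[k] includes A[6] iff k >= 6
Affected indices: 6, 7, ..., 9; delta = 10
  P[6]: 57 + 10 = 67
  P[7]: 63 + 10 = 73
  P[8]: 62 + 10 = 72
  P[9]: 78 + 10 = 88

Answer: 6:67 7:73 8:72 9:88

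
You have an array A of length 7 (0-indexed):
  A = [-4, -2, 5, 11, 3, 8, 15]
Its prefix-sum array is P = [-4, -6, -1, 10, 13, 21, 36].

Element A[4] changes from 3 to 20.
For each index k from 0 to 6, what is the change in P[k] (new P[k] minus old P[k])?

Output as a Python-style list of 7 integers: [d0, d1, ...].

Element change: A[4] 3 -> 20, delta = 17
For k < 4: P[k] unchanged, delta_P[k] = 0
For k >= 4: P[k] shifts by exactly 17
Delta array: [0, 0, 0, 0, 17, 17, 17]

Answer: [0, 0, 0, 0, 17, 17, 17]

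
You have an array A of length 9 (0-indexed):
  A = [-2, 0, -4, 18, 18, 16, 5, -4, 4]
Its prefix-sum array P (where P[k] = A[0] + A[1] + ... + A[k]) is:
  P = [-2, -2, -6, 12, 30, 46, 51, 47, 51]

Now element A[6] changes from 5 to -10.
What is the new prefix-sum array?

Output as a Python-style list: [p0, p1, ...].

Answer: [-2, -2, -6, 12, 30, 46, 36, 32, 36]

Derivation:
Change: A[6] 5 -> -10, delta = -15
P[k] for k < 6: unchanged (A[6] not included)
P[k] for k >= 6: shift by delta = -15
  P[0] = -2 + 0 = -2
  P[1] = -2 + 0 = -2
  P[2] = -6 + 0 = -6
  P[3] = 12 + 0 = 12
  P[4] = 30 + 0 = 30
  P[5] = 46 + 0 = 46
  P[6] = 51 + -15 = 36
  P[7] = 47 + -15 = 32
  P[8] = 51 + -15 = 36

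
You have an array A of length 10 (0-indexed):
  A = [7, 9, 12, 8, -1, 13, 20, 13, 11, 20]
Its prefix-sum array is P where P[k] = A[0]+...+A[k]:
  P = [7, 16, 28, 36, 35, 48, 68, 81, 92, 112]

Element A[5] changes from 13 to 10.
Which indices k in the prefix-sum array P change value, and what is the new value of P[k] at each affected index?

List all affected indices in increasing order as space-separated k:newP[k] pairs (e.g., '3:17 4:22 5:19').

Answer: 5:45 6:65 7:78 8:89 9:109

Derivation:
P[k] = A[0] + ... + A[k]
P[k] includes A[5] iff k >= 5
Affected indices: 5, 6, ..., 9; delta = -3
  P[5]: 48 + -3 = 45
  P[6]: 68 + -3 = 65
  P[7]: 81 + -3 = 78
  P[8]: 92 + -3 = 89
  P[9]: 112 + -3 = 109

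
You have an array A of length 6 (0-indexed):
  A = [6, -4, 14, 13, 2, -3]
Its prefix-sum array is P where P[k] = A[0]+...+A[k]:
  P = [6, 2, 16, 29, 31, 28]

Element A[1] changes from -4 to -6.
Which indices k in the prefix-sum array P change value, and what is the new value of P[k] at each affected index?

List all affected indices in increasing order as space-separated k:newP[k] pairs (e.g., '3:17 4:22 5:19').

P[k] = A[0] + ... + A[k]
P[k] includes A[1] iff k >= 1
Affected indices: 1, 2, ..., 5; delta = -2
  P[1]: 2 + -2 = 0
  P[2]: 16 + -2 = 14
  P[3]: 29 + -2 = 27
  P[4]: 31 + -2 = 29
  P[5]: 28 + -2 = 26

Answer: 1:0 2:14 3:27 4:29 5:26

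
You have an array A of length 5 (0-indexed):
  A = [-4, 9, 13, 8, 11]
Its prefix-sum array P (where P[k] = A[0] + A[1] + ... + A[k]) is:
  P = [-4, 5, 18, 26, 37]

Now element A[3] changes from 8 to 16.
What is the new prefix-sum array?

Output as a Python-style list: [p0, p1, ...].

Answer: [-4, 5, 18, 34, 45]

Derivation:
Change: A[3] 8 -> 16, delta = 8
P[k] for k < 3: unchanged (A[3] not included)
P[k] for k >= 3: shift by delta = 8
  P[0] = -4 + 0 = -4
  P[1] = 5 + 0 = 5
  P[2] = 18 + 0 = 18
  P[3] = 26 + 8 = 34
  P[4] = 37 + 8 = 45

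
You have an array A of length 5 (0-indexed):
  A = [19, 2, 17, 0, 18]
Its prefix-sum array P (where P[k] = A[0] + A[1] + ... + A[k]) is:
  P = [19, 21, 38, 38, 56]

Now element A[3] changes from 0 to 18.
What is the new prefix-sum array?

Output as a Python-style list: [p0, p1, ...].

Change: A[3] 0 -> 18, delta = 18
P[k] for k < 3: unchanged (A[3] not included)
P[k] for k >= 3: shift by delta = 18
  P[0] = 19 + 0 = 19
  P[1] = 21 + 0 = 21
  P[2] = 38 + 0 = 38
  P[3] = 38 + 18 = 56
  P[4] = 56 + 18 = 74

Answer: [19, 21, 38, 56, 74]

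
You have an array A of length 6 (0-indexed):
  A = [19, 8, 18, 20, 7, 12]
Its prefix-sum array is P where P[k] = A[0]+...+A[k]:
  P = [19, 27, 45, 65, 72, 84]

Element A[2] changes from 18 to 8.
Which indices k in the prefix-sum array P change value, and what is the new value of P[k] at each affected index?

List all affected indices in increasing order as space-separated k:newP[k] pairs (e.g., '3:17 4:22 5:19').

P[k] = A[0] + ... + A[k]
P[k] includes A[2] iff k >= 2
Affected indices: 2, 3, ..., 5; delta = -10
  P[2]: 45 + -10 = 35
  P[3]: 65 + -10 = 55
  P[4]: 72 + -10 = 62
  P[5]: 84 + -10 = 74

Answer: 2:35 3:55 4:62 5:74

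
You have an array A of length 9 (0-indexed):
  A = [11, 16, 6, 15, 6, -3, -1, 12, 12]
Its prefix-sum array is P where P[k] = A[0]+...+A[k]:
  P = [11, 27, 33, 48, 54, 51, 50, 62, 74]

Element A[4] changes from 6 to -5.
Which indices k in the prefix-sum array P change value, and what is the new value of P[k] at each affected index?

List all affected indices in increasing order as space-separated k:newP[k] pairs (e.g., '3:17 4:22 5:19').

P[k] = A[0] + ... + A[k]
P[k] includes A[4] iff k >= 4
Affected indices: 4, 5, ..., 8; delta = -11
  P[4]: 54 + -11 = 43
  P[5]: 51 + -11 = 40
  P[6]: 50 + -11 = 39
  P[7]: 62 + -11 = 51
  P[8]: 74 + -11 = 63

Answer: 4:43 5:40 6:39 7:51 8:63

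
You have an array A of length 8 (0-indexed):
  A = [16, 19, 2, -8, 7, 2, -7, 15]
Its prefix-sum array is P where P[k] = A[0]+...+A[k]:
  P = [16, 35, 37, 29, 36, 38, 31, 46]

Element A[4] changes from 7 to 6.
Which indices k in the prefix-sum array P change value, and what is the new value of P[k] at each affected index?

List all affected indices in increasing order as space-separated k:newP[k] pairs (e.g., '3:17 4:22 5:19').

P[k] = A[0] + ... + A[k]
P[k] includes A[4] iff k >= 4
Affected indices: 4, 5, ..., 7; delta = -1
  P[4]: 36 + -1 = 35
  P[5]: 38 + -1 = 37
  P[6]: 31 + -1 = 30
  P[7]: 46 + -1 = 45

Answer: 4:35 5:37 6:30 7:45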